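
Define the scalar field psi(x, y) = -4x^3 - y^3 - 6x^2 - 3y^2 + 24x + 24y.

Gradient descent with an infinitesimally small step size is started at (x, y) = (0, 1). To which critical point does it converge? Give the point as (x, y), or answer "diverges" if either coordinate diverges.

(-2, -4)

psi is separable, so gradient descent decouples: x follows -∂psi/∂x, y follows -∂psi/∂y.
∂psi/∂x = -12(x - 1)(x + 2); at x=0 this is 24, so x decreases.
∂psi/∂y = -3(y - 2)(y + 4); at y=1 this is 15, so y decreases.
x converges to its nearest critical value -2 (a local min of the x-part); y converges to -4. The iterate converges to (-2, -4).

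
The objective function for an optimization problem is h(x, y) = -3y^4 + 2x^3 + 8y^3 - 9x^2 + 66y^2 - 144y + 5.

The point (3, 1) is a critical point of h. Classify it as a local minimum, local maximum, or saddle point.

local minimum

The mixed partial ∂²h/∂x∂y is 0, so the Hessian at any point is diag(h_xx, h_yy) = diag(6(2x - 3), 12(-3y^2 + 4y + 11)).
At (3, 1): H = diag(18, 144).
Both eigenvalues are positive, so H is positive definite: a local minimum.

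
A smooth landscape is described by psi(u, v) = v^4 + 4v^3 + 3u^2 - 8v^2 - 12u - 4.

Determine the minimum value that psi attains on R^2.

psi(u,v) separates as P(u) + Q(v) − 4, so its minimum is min P + min Q − 4.
P'(u) = 6u - 12 vanishes at u ∈ {2}; Q'(v) = 4v(v - 1)(v + 4) vanishes at v ∈ {-4, 0, 1}.
Local minima of P (where P''>0): P(2)=-12. Local minima of Q: Q(-4)=-128, Q(1)=-3.
So the global minimum of psi is P(2) + Q(-4) − 4 = -12 − 128 − 4 = -144, attained at (2, -4).

-144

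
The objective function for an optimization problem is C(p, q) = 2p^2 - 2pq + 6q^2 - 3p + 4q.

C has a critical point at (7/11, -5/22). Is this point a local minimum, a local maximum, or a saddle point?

local minimum

The Hessian of C is constant: H = [[4, -2], [-2, 12]].
det(H) = 4·12 − (-2)² = 44.
det(H) > 0 and tr(H) = 16 > 0, so H is positive definite and the point is a local minimum.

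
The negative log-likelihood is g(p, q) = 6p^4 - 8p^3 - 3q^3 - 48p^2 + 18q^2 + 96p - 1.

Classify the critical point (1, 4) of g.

The mixed partial ∂²g/∂p∂q is 0, so the Hessian at any point is diag(g_pp, g_qq) = diag(24(3p^2 - 2p - 4), 18(-q + 2)).
At (1, 4): H = diag(-72, -36).
Both eigenvalues are negative, so H is negative definite: a local maximum.

local maximum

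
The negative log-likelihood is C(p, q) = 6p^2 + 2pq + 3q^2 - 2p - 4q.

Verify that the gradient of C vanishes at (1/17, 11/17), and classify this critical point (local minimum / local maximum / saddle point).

∇C = (12p + 2q - 2, 2p + 6q - 4); substituting (1/17, 11/17) gives ∇C = (0, 0), so (1/17, 11/17) is indeed a critical point.
The Hessian of C is constant: H = [[12, 2], [2, 6]].
det(H) = 12·6 − 2² = 68.
det(H) > 0 and tr(H) = 18 > 0, so H is positive definite and the point is a local minimum.

local minimum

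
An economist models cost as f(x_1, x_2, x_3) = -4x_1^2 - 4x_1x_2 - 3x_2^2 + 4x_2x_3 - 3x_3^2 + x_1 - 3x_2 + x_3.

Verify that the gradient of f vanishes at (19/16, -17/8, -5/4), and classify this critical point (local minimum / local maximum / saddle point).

local maximum

∇f = (-8x_1 - 4x_2 + 1, -4x_1 - 6x_2 + 4x_3 - 3, 4x_2 - 6x_3 + 1); substituting (19/16, -17/8, -5/4) gives ∇f = (0, 0, 0), so (19/16, -17/8, -5/4) is indeed a critical point.
The Hessian is constant: H = [[-8, -4, 0], [-4, -6, 4], [0, 4, -6]].
Leading principal minors: Δ₁ = -8, Δ₂ = 32, Δ₃ = -64.
The minors alternate sign starting negative (−, +, −), so H is negative definite: a local maximum.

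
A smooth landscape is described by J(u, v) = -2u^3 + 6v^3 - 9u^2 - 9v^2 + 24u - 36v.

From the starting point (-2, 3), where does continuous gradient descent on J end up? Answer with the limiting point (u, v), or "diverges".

J is separable, so gradient descent decouples: u follows -∂J/∂u, v follows -∂J/∂v.
∂J/∂u = -6(u - 1)(u + 4); at u=-2 this is 36, so u decreases.
∂J/∂v = 18(v - 2)(v + 1); at v=3 this is 72, so v decreases.
u converges to its nearest critical value -4 (a local min of the u-part); v converges to 2. The iterate converges to (-4, 2).

(-4, 2)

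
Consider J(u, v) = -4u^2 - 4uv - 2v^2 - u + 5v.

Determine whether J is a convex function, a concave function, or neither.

J is quadratic, so its Hessian is the constant matrix H = [[-8, -4], [-4, -4]].
det(H) = 16, tr(H) = -12.
det(H) > 0 and tr(H) < 0, so H is negative definite everywhere: concave.

concave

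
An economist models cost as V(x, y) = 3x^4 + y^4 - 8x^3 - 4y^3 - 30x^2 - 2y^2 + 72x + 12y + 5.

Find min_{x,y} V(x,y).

V(x,y) separates as P(x) + Q(y) + 5, so its minimum is min P + min Q + 5.
P'(x) = 12(x - 3)(x - 1)(x + 2) vanishes at x ∈ {-2, 1, 3}; Q'(y) = 4(y - 3)(y - 1)(y + 1) vanishes at y ∈ {-1, 1, 3}.
Local minima of P (where P''>0): P(-2)=-152, P(3)=-27. Local minima of Q: Q(-1)=-9, Q(3)=-9.
So the global minimum of V is P(-2) + Q(-1) + 5 = -152 − 9 + 5 = -156, attained at (-2, -1).

-156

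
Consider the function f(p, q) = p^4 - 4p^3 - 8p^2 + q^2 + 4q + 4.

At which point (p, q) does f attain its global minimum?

(4, -2)

f(p,q) separates as A(p) + B(q) + 4, so its minimum is min A + min B + 4.
A'(p) = 4p(p - 4)(p + 1) vanishes at p ∈ {-1, 0, 4}; B'(q) = 2q + 4 vanishes at q ∈ {-2}.
Local minima of A (where A''>0): A(-1)=-3, A(4)=-128. Local minima of B: B(-2)=-4.
So the global minimum of f is A(4) + B(-2) + 4 = -128 − 4 + 4 = -128, attained at (4, -2).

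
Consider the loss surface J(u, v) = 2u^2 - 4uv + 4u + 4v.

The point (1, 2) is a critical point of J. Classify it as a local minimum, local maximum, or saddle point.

The Hessian of J is constant: H = [[4, -4], [-4, 0]].
det(H) = 4·0 − (-4)² = -16.
Since det(H) < 0, H is indefinite and the critical point is a saddle point.

saddle point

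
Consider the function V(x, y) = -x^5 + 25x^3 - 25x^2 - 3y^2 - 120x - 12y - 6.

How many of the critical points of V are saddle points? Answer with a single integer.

2

V separates as a function of x plus a function of y, so ∇V=0 decouples.
∂V/∂x = -5(x - 3)(x - 2)(x + 1)(x + 4) = 0 at x ∈ {-4, -1, 2, 3}; ∂V/∂y = -6(y + 2) = 0 at y ∈ {-2}.
The Hessian is diagonal: diag(V_xx, V_yy). Second derivatives: V_xx(-4)=630, V_xx(-1)=-180, V_xx(2)=90, V_xx(3)=-140; V_yy(-2)=-6.
Saddle points occur where the two diagonal entries have opposite signs: (-4, -2), (2, -2). Count: 2.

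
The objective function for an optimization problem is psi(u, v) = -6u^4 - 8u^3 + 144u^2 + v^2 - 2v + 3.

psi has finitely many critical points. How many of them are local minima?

psi separates as a function of u plus a function of v, so ∇psi=0 decouples.
∂psi/∂u = -24u(u - 3)(u + 4) = 0 at u ∈ {-4, 0, 3}; ∂psi/∂v = 2(v - 1) = 0 at v ∈ {1}.
The Hessian is diagonal: diag(psi_uu, psi_vv). Second derivatives: psi_uu(-4)=-672, psi_uu(0)=288, psi_uu(3)=-504; psi_vv(1)=2.
Local minima occur where both diagonal entries positive: (0, 1). Count: 1.

1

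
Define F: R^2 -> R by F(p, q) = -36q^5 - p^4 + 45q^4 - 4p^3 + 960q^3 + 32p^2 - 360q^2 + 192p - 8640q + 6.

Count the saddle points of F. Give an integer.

F separates as a function of p plus a function of q, so ∇F=0 decouples.
∂F/∂p = -4(p - 4)(p + 3)(p + 4) = 0 at p ∈ {-4, -3, 4}; ∂F/∂q = -180(q - 4)(q - 2)(q + 2)(q + 3) = 0 at q ∈ {-3, -2, 2, 4}.
The Hessian is diagonal: diag(F_pp, F_qq). Second derivatives: F_pp(-4)=-32, F_pp(-3)=28, F_pp(4)=-224; F_qq(-3)=6300, F_qq(-2)=-4320, F_qq(2)=7200, F_qq(4)=-15120.
Saddle points occur where the two diagonal entries have opposite signs: (-4, -3), (-4, 2), (-3, -2), (-3, 4), (4, -3), (4, 2). Count: 6.

6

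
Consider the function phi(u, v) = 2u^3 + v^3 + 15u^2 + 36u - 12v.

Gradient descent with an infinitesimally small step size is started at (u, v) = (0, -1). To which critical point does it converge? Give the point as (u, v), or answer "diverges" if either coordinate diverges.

phi is separable, so gradient descent decouples: u follows -∂phi/∂u, v follows -∂phi/∂v.
∂phi/∂u = 6(u + 2)(u + 3); at u=0 this is 36, so u decreases.
∂phi/∂v = 3(v - 2)(v + 2); at v=-1 this is -9, so v increases.
u converges to its nearest critical value -2 (a local min of the u-part); v converges to 2. The iterate converges to (-2, 2).

(-2, 2)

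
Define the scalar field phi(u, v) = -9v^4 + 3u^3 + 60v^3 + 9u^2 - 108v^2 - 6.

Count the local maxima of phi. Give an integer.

phi separates as a function of u plus a function of v, so ∇phi=0 decouples.
∂phi/∂u = 9u(u + 2) = 0 at u ∈ {-2, 0}; ∂phi/∂v = -36v(v - 3)(v - 2) = 0 at v ∈ {0, 2, 3}.
The Hessian is diagonal: diag(phi_uu, phi_vv). Second derivatives: phi_uu(-2)=-18, phi_uu(0)=18; phi_vv(0)=-216, phi_vv(2)=72, phi_vv(3)=-108.
Local maxima occur where both diagonal entries negative: (-2, 0), (-2, 3). Count: 2.

2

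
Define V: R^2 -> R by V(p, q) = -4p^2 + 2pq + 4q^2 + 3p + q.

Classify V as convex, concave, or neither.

neither

V is quadratic, so its Hessian is the constant matrix H = [[-8, 2], [2, 8]].
det(H) = -68, tr(H) = 0.
det(H) < 0, so H is indefinite: neither convex nor concave.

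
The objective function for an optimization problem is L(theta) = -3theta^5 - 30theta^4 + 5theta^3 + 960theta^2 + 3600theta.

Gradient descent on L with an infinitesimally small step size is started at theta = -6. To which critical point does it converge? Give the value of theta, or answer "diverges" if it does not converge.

L'(theta) = -15(theta - 4)(theta + 3)(theta + 4)(theta + 5), so L'(-6) = -900.
Gradient descent moves in the -L' direction, i.e. theta is increasing.
The nearest critical point in that direction is theta = -5, where L'' = 270 > 0 (a local minimum). The iterate converges there.

-5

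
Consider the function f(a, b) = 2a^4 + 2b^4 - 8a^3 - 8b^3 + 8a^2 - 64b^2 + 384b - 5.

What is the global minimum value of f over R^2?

-1541

f(a,b) separates as P(a) + Q(b) − 5, so its minimum is min P + min Q − 5.
P'(a) = 8a(a - 2)(a - 1) vanishes at a ∈ {0, 1, 2}; Q'(b) = 8(b - 4)(b - 3)(b + 4) vanishes at b ∈ {-4, 3, 4}.
Local minima of P (where P''>0): P(0)=0, P(2)=0. Local minima of Q: Q(-4)=-1536, Q(4)=512.
So the global minimum of f is P(0) + Q(-4) − 5 = 0 − 1536 − 5 = -1541, attained at (0, -4).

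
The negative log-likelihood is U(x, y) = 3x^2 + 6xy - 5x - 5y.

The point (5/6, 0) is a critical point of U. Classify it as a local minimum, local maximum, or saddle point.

saddle point

The Hessian of U is constant: H = [[6, 6], [6, 0]].
det(H) = 6·0 − 6² = -36.
Since det(H) < 0, H is indefinite and the critical point is a saddle point.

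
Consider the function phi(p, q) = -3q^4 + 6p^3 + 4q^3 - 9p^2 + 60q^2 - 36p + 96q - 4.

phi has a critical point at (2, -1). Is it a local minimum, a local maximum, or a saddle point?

The mixed partial ∂²phi/∂p∂q is 0, so the Hessian at any point is diag(phi_pp, phi_qq) = diag(18(2p - 1), 12(-3q^2 + 2q + 10)).
At (2, -1): H = diag(54, 60).
Both eigenvalues are positive, so H is positive definite: a local minimum.

local minimum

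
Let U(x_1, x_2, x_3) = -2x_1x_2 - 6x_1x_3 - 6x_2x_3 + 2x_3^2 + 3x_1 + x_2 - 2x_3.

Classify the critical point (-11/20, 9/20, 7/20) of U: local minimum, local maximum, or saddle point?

The Hessian is constant: H = [[0, -2, -6], [-2, 0, -6], [-6, -6, 4]].
Leading principal minors: Δ₁ = 0, Δ₂ = -4, Δ₃ = -160.
The minors fit neither the all-positive nor the alternating-sign pattern, so H is indefinite: a saddle point.

saddle point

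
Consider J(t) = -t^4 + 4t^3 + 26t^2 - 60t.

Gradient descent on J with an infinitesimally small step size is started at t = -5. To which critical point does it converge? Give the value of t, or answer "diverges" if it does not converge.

J'(t) = -4(t - 5)(t - 1)(t + 3), so J'(-5) = 480.
Gradient descent moves in the -J' direction, i.e. t is decreasing.
There is no critical point below t=-5, and J' keeps the same sign, so the iterate runs off to −∞.

diverges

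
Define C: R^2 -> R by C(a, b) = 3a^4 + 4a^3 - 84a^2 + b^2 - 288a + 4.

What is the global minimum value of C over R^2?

-1468

C(a,b) separates as P(a) + Q(b) + 4, so its minimum is min P + min Q + 4.
P'(a) = 12(a - 4)(a + 2)(a + 3) vanishes at a ∈ {-3, -2, 4}; Q'(b) = 2b vanishes at b ∈ {0}.
Local minima of P (where P''>0): P(-3)=243, P(4)=-1472. Local minima of Q: Q(0)=0.
So the global minimum of C is P(4) + Q(0) + 4 = -1472 + 0 + 4 = -1468, attained at (4, 0).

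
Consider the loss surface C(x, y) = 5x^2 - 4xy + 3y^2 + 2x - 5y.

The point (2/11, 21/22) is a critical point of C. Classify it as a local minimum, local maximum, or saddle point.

The Hessian of C is constant: H = [[10, -4], [-4, 6]].
det(H) = 10·6 − (-4)² = 44.
det(H) > 0 and tr(H) = 16 > 0, so H is positive definite and the point is a local minimum.

local minimum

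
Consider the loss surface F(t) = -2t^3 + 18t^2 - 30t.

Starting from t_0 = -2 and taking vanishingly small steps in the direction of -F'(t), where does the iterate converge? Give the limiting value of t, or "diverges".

1

F'(t) = -6(t - 5)(t - 1), so F'(-2) = -126.
Gradient descent moves in the -F' direction, i.e. t is increasing.
The nearest critical point in that direction is t = 1, where F'' = 24 > 0 (a local minimum). The iterate converges there.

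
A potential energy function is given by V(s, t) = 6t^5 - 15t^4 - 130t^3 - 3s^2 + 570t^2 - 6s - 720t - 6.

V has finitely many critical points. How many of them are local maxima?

2

V separates as a function of s plus a function of t, so ∇V=0 decouples.
∂V/∂s = -6(s + 1) = 0 at s ∈ {-1}; ∂V/∂t = 30(t - 3)(t - 2)(t - 1)(t + 4) = 0 at t ∈ {-4, 1, 2, 3}.
The Hessian is diagonal: diag(V_ss, V_tt). Second derivatives: V_ss(-1)=-6; V_tt(-4)=-6300, V_tt(1)=300, V_tt(2)=-180, V_tt(3)=420.
Local maxima occur where both diagonal entries negative: (-1, -4), (-1, 2). Count: 2.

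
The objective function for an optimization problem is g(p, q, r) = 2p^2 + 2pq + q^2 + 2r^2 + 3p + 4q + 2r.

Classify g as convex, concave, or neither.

convex

g is quadratic, so its Hessian is the constant matrix H = [[4, 2, 0], [2, 2, 0], [0, 0, 4]].
Leading principal minors: 4, 4, 16.
All positive ⇒ H ≻ 0 ⇒ convex.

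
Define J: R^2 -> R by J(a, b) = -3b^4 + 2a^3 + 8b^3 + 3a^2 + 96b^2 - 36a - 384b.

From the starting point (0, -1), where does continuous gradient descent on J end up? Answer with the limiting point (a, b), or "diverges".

(2, 2)

J is separable, so gradient descent decouples: a follows -∂J/∂a, b follows -∂J/∂b.
∂J/∂a = 6(a - 2)(a + 3); at a=0 this is -36, so a increases.
∂J/∂b = -12(b - 4)(b - 2)(b + 4); at b=-1 this is -540, so b increases.
a converges to its nearest critical value 2 (a local min of the a-part); b converges to 2. The iterate converges to (2, 2).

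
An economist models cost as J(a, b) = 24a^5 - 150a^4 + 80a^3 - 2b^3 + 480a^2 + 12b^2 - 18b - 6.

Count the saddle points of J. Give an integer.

J separates as a function of a plus a function of b, so ∇J=0 decouples.
∂J/∂a = 120a(a - 4)(a - 2)(a + 1) = 0 at a ∈ {-1, 0, 2, 4}; ∂J/∂b = -6(b - 3)(b - 1) = 0 at b ∈ {1, 3}.
The Hessian is diagonal: diag(J_aa, J_bb). Second derivatives: J_aa(-1)=-1800, J_aa(0)=960, J_aa(2)=-1440, J_aa(4)=4800; J_bb(1)=12, J_bb(3)=-12.
Saddle points occur where the two diagonal entries have opposite signs: (-1, 1), (0, 3), (2, 1), (4, 3). Count: 4.

4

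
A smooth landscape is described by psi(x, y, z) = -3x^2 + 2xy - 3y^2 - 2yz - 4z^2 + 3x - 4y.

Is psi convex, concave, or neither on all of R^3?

concave

psi is quadratic, so its Hessian is the constant matrix H = [[-6, 2, 0], [2, -6, -2], [0, -2, -8]].
Leading principal minors: -6, 32, -232.
Signs alternate −, +, − ⇒ H ≺ 0 ⇒ concave.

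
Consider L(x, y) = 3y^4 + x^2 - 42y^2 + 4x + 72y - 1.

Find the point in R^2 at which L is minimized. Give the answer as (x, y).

(-2, -3)

L(x,y) separates as P(x) + Q(y) − 1, so its minimum is min P + min Q − 1.
P'(x) = 2x + 4 vanishes at x ∈ {-2}; Q'(y) = 12(y - 2)(y - 1)(y + 3) vanishes at y ∈ {-3, 1, 2}.
Local minima of P (where P''>0): P(-2)=-4. Local minima of Q: Q(-3)=-351, Q(2)=24.
So the global minimum of L is P(-2) + Q(-3) − 1 = -4 − 351 − 1 = -356, attained at (-2, -3).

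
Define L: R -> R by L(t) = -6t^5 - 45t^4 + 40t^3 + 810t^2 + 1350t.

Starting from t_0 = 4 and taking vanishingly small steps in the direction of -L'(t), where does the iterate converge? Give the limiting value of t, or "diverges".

diverges

L'(t) = -30(t - 3)(t + 1)(t + 3)(t + 5), so L'(4) = -9450.
Gradient descent moves in the -L' direction, i.e. t is increasing.
There is no critical point above t=4, and L' keeps the same sign, so the iterate runs off to +∞.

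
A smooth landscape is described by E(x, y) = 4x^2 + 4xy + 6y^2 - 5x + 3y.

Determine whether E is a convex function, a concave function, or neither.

convex

E is quadratic, so its Hessian is the constant matrix H = [[8, 4], [4, 12]].
det(H) = 80, tr(H) = 20.
det(H) > 0 and tr(H) > 0, so H is positive definite everywhere: convex.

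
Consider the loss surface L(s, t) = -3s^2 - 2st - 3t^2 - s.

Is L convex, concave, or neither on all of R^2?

concave

L is quadratic, so its Hessian is the constant matrix H = [[-6, -2], [-2, -6]].
det(H) = 32, tr(H) = -12.
det(H) > 0 and tr(H) < 0, so H is negative definite everywhere: concave.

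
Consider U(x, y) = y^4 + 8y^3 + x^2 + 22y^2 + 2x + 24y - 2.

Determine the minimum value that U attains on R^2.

-12

U(x,y) separates as P(x) + Q(y) − 2, so its minimum is min P + min Q − 2.
P'(x) = 2x + 2 vanishes at x ∈ {-1}; Q'(y) = 4(y + 1)(y + 2)(y + 3) vanishes at y ∈ {-3, -2, -1}.
Local minima of P (where P''>0): P(-1)=-1. Local minima of Q: Q(-3)=-9, Q(-1)=-9.
So the global minimum of U is P(-1) + Q(-3) − 2 = -1 − 9 − 2 = -12, attained at (-1, -3).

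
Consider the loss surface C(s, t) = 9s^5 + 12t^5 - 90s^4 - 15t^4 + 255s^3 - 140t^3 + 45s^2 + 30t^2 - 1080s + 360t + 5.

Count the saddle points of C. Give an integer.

C separates as a function of s plus a function of t, so ∇C=0 decouples.
∂C/∂s = 45(s - 4)(s - 3)(s - 2)(s + 1) = 0 at s ∈ {-1, 2, 3, 4}; ∂C/∂t = 60(t - 3)(t - 1)(t + 1)(t + 2) = 0 at t ∈ {-2, -1, 1, 3}.
The Hessian is diagonal: diag(C_ss, C_tt). Second derivatives: C_ss(-1)=-2700, C_ss(2)=270, C_ss(3)=-180, C_ss(4)=450; C_tt(-2)=-900, C_tt(-1)=480, C_tt(1)=-720, C_tt(3)=2400.
Saddle points occur where the two diagonal entries have opposite signs: (-1, -1), (-1, 3), (2, -2), (2, 1), (3, -1), (3, 3), (4, -2), (4, 1). Count: 8.

8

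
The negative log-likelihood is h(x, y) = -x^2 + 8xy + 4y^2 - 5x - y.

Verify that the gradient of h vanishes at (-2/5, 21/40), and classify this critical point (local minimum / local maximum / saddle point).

∇h = (-2x + 8y - 5, 8x + 8y - 1); substituting (-2/5, 21/40) gives ∇h = (0, 0), so (-2/5, 21/40) is indeed a critical point.
The Hessian of h is constant: H = [[-2, 8], [8, 8]].
det(H) = (-2)·8 − 8² = -80.
Since det(H) < 0, H is indefinite and the critical point is a saddle point.

saddle point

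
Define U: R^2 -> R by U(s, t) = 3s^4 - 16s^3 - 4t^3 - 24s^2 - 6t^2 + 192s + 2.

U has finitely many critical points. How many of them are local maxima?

U separates as a function of s plus a function of t, so ∇U=0 decouples.
∂U/∂s = 12(s - 4)(s - 2)(s + 2) = 0 at s ∈ {-2, 2, 4}; ∂U/∂t = -12t(t + 1) = 0 at t ∈ {-1, 0}.
The Hessian is diagonal: diag(U_ss, U_tt). Second derivatives: U_ss(-2)=288, U_ss(2)=-96, U_ss(4)=144; U_tt(-1)=12, U_tt(0)=-12.
Local maxima occur where both diagonal entries negative: (2, 0). Count: 1.

1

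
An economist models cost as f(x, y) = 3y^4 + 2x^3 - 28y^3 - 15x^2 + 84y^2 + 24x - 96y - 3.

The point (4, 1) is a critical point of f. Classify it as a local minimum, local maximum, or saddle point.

The mixed partial ∂²f/∂x∂y is 0, so the Hessian at any point is diag(f_xx, f_yy) = diag(6(2x - 5), 12(3y^2 - 14y + 14)).
At (4, 1): H = diag(18, 36).
Both eigenvalues are positive, so H is positive definite: a local minimum.

local minimum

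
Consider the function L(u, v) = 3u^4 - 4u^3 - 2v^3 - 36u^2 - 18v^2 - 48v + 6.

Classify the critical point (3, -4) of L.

local minimum

The mixed partial ∂²L/∂u∂v is 0, so the Hessian at any point is diag(L_uu, L_vv) = diag(12(3u^2 - 2u - 6), -12(v + 3)).
At (3, -4): H = diag(180, 12).
Both eigenvalues are positive, so H is positive definite: a local minimum.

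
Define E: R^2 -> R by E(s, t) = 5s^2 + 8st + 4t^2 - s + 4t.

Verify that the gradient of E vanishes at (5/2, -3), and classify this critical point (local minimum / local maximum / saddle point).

local minimum

∇E = (10s + 8t - 1, 8s + 8t + 4); substituting (5/2, -3) gives ∇E = (0, 0), so (5/2, -3) is indeed a critical point.
The Hessian of E is constant: H = [[10, 8], [8, 8]].
det(H) = 10·8 − 8² = 16.
det(H) > 0 and tr(H) = 18 > 0, so H is positive definite and the point is a local minimum.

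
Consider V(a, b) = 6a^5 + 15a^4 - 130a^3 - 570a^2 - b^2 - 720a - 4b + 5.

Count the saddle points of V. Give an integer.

2

V separates as a function of a plus a function of b, so ∇V=0 decouples.
∂V/∂a = 30(a - 4)(a + 1)(a + 2)(a + 3) = 0 at a ∈ {-3, -2, -1, 4}; ∂V/∂b = -2(b + 2) = 0 at b ∈ {-2}.
The Hessian is diagonal: diag(V_aa, V_bb). Second derivatives: V_aa(-3)=-420, V_aa(-2)=180, V_aa(-1)=-300, V_aa(4)=6300; V_bb(-2)=-2.
Saddle points occur where the two diagonal entries have opposite signs: (-2, -2), (4, -2). Count: 2.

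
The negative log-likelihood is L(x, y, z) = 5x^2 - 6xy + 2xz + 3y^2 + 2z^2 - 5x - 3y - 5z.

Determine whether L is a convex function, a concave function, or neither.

L is quadratic, so its Hessian is the constant matrix H = [[10, -6, 2], [-6, 6, 0], [2, 0, 4]].
Leading principal minors: 10, 24, 72.
All positive ⇒ H ≻ 0 ⇒ convex.

convex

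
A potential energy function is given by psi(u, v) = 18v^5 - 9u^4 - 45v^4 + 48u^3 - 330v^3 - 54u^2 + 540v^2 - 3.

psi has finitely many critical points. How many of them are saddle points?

6

psi separates as a function of u plus a function of v, so ∇psi=0 decouples.
∂psi/∂u = -36u(u - 3)(u - 1) = 0 at u ∈ {0, 1, 3}; ∂psi/∂v = 90v(v - 4)(v - 1)(v + 3) = 0 at v ∈ {-3, 0, 1, 4}.
The Hessian is diagonal: diag(psi_uu, psi_vv). Second derivatives: psi_uu(0)=-108, psi_uu(1)=72, psi_uu(3)=-216; psi_vv(-3)=-7560, psi_vv(0)=1080, psi_vv(1)=-1080, psi_vv(4)=7560.
Saddle points occur where the two diagonal entries have opposite signs: (0, 0), (0, 4), (1, -3), (1, 1), (3, 0), (3, 4). Count: 6.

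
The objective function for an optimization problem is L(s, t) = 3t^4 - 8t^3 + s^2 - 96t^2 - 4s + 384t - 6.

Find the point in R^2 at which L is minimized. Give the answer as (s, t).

(2, -4)

L(s,t) separates as P(s) + Q(t) − 6, so its minimum is min P + min Q − 6.
P'(s) = 2s - 4 vanishes at s ∈ {2}; Q'(t) = 12(t - 4)(t - 2)(t + 4) vanishes at t ∈ {-4, 2, 4}.
Local minima of P (where P''>0): P(2)=-4. Local minima of Q: Q(-4)=-1792, Q(4)=256.
So the global minimum of L is P(2) + Q(-4) − 6 = -4 − 1792 − 6 = -1802, attained at (2, -4).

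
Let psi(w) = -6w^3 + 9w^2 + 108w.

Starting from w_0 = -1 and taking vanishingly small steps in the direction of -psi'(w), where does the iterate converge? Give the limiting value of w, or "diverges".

psi'(w) = -18(w - 3)(w + 2), so psi'(-1) = 72.
Gradient descent moves in the -psi' direction, i.e. w is decreasing.
The nearest critical point in that direction is w = -2, where psi'' = 90 > 0 (a local minimum). The iterate converges there.

-2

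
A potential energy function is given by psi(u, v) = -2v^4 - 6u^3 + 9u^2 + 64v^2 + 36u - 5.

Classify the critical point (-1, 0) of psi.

local minimum

The mixed partial ∂²psi/∂u∂v is 0, so the Hessian at any point is diag(psi_uu, psi_vv) = diag(18(-2u + 1), 8(-3v^2 + 16)).
At (-1, 0): H = diag(54, 128).
Both eigenvalues are positive, so H is positive definite: a local minimum.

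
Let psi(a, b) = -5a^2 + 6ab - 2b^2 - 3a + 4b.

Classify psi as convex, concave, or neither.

concave

psi is quadratic, so its Hessian is the constant matrix H = [[-10, 6], [6, -4]].
det(H) = 4, tr(H) = -14.
det(H) > 0 and tr(H) < 0, so H is negative definite everywhere: concave.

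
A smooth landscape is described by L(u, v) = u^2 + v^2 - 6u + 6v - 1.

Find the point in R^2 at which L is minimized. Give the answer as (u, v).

L(u,v) separates as P(u) + Q(v) − 1, so its minimum is min P + min Q − 1.
P'(u) = 2u - 6 vanishes at u ∈ {3}; Q'(v) = 2v + 6 vanishes at v ∈ {-3}.
Local minima of P (where P''>0): P(3)=-9. Local minima of Q: Q(-3)=-9.
So the global minimum of L is P(3) + Q(-3) − 1 = -9 − 9 − 1 = -19, attained at (3, -3).

(3, -3)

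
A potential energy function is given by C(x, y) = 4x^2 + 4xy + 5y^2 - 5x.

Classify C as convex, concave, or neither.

convex

C is quadratic, so its Hessian is the constant matrix H = [[8, 4], [4, 10]].
det(H) = 64, tr(H) = 18.
det(H) > 0 and tr(H) > 0, so H is positive definite everywhere: convex.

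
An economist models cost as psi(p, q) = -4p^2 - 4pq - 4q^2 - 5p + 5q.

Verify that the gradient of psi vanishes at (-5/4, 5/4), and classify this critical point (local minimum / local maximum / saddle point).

local maximum

∇psi = (-8p - 4q - 5, -4p - 8q + 5); substituting (-5/4, 5/4) gives ∇psi = (0, 0), so (-5/4, 5/4) is indeed a critical point.
The Hessian of psi is constant: H = [[-8, -4], [-4, -8]].
det(H) = (-8)·(-8) − (-4)² = 48.
det(H) > 0 and tr(H) = -16 < 0, so H is negative definite and the point is a local maximum.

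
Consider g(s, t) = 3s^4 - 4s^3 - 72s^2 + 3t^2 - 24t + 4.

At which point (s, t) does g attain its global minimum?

g(s,t) separates as P(s) + Q(t) + 4, so its minimum is min P + min Q + 4.
P'(s) = 12s(s - 4)(s + 3) vanishes at s ∈ {-3, 0, 4}; Q'(t) = 6(t - 4) vanishes at t ∈ {4}.
Local minima of P (where P''>0): P(-3)=-297, P(4)=-640. Local minima of Q: Q(4)=-48.
So the global minimum of g is P(4) + Q(4) + 4 = -640 − 48 + 4 = -684, attained at (4, 4).

(4, 4)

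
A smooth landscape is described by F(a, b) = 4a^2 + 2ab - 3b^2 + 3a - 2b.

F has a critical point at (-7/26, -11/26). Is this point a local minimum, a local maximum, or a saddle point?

The Hessian of F is constant: H = [[8, 2], [2, -6]].
det(H) = 8·(-6) − 2² = -52.
Since det(H) < 0, H is indefinite and the critical point is a saddle point.

saddle point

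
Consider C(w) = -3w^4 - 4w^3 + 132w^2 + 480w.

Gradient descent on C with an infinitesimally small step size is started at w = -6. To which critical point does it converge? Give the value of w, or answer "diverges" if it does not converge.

C'(w) = -12(w - 5)(w + 2)(w + 4), so C'(-6) = 1056.
Gradient descent moves in the -C' direction, i.e. w is decreasing.
There is no critical point below w=-6, and C' keeps the same sign, so the iterate runs off to −∞.

diverges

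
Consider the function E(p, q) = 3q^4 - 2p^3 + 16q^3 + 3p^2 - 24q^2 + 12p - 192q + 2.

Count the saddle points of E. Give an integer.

E separates as a function of p plus a function of q, so ∇E=0 decouples.
∂E/∂p = -6(p - 2)(p + 1) = 0 at p ∈ {-1, 2}; ∂E/∂q = 12(q - 2)(q + 2)(q + 4) = 0 at q ∈ {-4, -2, 2}.
The Hessian is diagonal: diag(E_pp, E_qq). Second derivatives: E_pp(-1)=18, E_pp(2)=-18; E_qq(-4)=144, E_qq(-2)=-96, E_qq(2)=288.
Saddle points occur where the two diagonal entries have opposite signs: (-1, -2), (2, -4), (2, 2). Count: 3.

3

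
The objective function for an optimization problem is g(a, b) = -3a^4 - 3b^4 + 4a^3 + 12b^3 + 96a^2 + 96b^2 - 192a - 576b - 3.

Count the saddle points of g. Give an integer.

4

g separates as a function of a plus a function of b, so ∇g=0 decouples.
∂g/∂a = -12(a - 4)(a - 1)(a + 4) = 0 at a ∈ {-4, 1, 4}; ∂g/∂b = -12(b - 4)(b - 3)(b + 4) = 0 at b ∈ {-4, 3, 4}.
The Hessian is diagonal: diag(g_aa, g_bb). Second derivatives: g_aa(-4)=-480, g_aa(1)=180, g_aa(4)=-288; g_bb(-4)=-672, g_bb(3)=84, g_bb(4)=-96.
Saddle points occur where the two diagonal entries have opposite signs: (-4, 3), (1, -4), (1, 4), (4, 3). Count: 4.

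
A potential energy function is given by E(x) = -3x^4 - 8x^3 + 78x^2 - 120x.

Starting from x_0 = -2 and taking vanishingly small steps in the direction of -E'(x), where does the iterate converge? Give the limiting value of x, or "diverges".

E'(x) = -12(x - 2)(x - 1)(x + 5), so E'(-2) = -432.
Gradient descent moves in the -E' direction, i.e. x is increasing.
The nearest critical point in that direction is x = 1, where E'' = 72 > 0 (a local minimum). The iterate converges there.

1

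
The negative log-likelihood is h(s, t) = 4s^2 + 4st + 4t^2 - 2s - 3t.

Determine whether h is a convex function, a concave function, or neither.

convex

h is quadratic, so its Hessian is the constant matrix H = [[8, 4], [4, 8]].
det(H) = 48, tr(H) = 16.
det(H) > 0 and tr(H) > 0, so H is positive definite everywhere: convex.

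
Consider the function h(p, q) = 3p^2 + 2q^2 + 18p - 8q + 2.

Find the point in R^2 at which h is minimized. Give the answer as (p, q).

(-3, 2)

h(p,q) separates as A(p) + B(q) + 2, so its minimum is min A + min B + 2.
A'(p) = 6p + 18 vanishes at p ∈ {-3}; B'(q) = 4q - 8 vanishes at q ∈ {2}.
Local minima of A (where A''>0): A(-3)=-27. Local minima of B: B(2)=-8.
So the global minimum of h is A(-3) + B(2) + 2 = -27 − 8 + 2 = -33, attained at (-3, 2).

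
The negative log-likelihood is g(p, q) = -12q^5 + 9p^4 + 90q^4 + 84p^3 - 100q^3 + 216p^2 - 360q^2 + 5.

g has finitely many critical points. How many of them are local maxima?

2

g separates as a function of p plus a function of q, so ∇g=0 decouples.
∂g/∂p = 36p(p + 3)(p + 4) = 0 at p ∈ {-4, -3, 0}; ∂g/∂q = -60q(q - 4)(q - 3)(q + 1) = 0 at q ∈ {-1, 0, 3, 4}.
The Hessian is diagonal: diag(g_pp, g_qq). Second derivatives: g_pp(-4)=144, g_pp(-3)=-108, g_pp(0)=432; g_qq(-1)=1200, g_qq(0)=-720, g_qq(3)=720, g_qq(4)=-1200.
Local maxima occur where both diagonal entries negative: (-3, 0), (-3, 4). Count: 2.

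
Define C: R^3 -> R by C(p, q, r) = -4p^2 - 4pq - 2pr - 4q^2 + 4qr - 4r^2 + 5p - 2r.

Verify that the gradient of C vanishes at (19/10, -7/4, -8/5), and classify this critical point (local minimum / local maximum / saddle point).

∇C = (-8p - 4q - 2r + 5, -4p - 8q + 4r, -2p + 4q - 8r - 2); substituting (19/10, -7/4, -8/5) gives ∇C = (0, 0, 0), so (19/10, -7/4, -8/5) is indeed a critical point.
The Hessian is constant: H = [[-8, -4, -2], [-4, -8, 4], [-2, 4, -8]].
Leading principal minors: Δ₁ = -8, Δ₂ = 48, Δ₃ = -160.
The minors alternate sign starting negative (−, +, −), so H is negative definite: a local maximum.

local maximum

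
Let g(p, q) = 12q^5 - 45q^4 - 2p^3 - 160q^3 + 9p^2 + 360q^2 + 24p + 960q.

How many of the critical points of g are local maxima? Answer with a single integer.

2

g separates as a function of p plus a function of q, so ∇g=0 decouples.
∂g/∂p = -6(p - 4)(p + 1) = 0 at p ∈ {-1, 4}; ∂g/∂q = 60(q - 4)(q - 2)(q + 1)(q + 2) = 0 at q ∈ {-2, -1, 2, 4}.
The Hessian is diagonal: diag(g_pp, g_qq). Second derivatives: g_pp(-1)=30, g_pp(4)=-30; g_qq(-2)=-1440, g_qq(-1)=900, g_qq(2)=-1440, g_qq(4)=3600.
Local maxima occur where both diagonal entries negative: (4, -2), (4, 2). Count: 2.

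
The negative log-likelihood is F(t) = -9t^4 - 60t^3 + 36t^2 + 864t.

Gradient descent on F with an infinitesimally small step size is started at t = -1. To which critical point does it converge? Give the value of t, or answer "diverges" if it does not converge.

F'(t) = -36(t - 2)(t + 3)(t + 4), so F'(-1) = 648.
Gradient descent moves in the -F' direction, i.e. t is decreasing.
The nearest critical point in that direction is t = -3, where F'' = 180 > 0 (a local minimum). The iterate converges there.

-3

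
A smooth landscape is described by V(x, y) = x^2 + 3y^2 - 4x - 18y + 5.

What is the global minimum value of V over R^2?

V(x,y) separates as P(x) + Q(y) + 5, so its minimum is min P + min Q + 5.
P'(x) = 2x - 4 vanishes at x ∈ {2}; Q'(y) = 6y - 18 vanishes at y ∈ {3}.
Local minima of P (where P''>0): P(2)=-4. Local minima of Q: Q(3)=-27.
So the global minimum of V is P(2) + Q(3) + 5 = -4 − 27 + 5 = -26, attained at (2, 3).

-26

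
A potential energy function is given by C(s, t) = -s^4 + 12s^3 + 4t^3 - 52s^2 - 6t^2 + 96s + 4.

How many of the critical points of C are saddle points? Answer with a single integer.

3

C separates as a function of s plus a function of t, so ∇C=0 decouples.
∂C/∂s = -4(s - 4)(s - 3)(s - 2) = 0 at s ∈ {2, 3, 4}; ∂C/∂t = 12t(t - 1) = 0 at t ∈ {0, 1}.
The Hessian is diagonal: diag(C_ss, C_tt). Second derivatives: C_ss(2)=-8, C_ss(3)=4, C_ss(4)=-8; C_tt(0)=-12, C_tt(1)=12.
Saddle points occur where the two diagonal entries have opposite signs: (2, 1), (3, 0), (4, 1). Count: 3.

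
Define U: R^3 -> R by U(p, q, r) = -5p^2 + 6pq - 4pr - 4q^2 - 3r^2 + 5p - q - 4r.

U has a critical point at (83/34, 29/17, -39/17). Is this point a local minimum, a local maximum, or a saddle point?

The Hessian is constant: H = [[-10, 6, -4], [6, -8, 0], [-4, 0, -6]].
Leading principal minors: Δ₁ = -10, Δ₂ = 44, Δ₃ = -136.
The minors alternate sign starting negative (−, +, −), so H is negative definite: a local maximum.

local maximum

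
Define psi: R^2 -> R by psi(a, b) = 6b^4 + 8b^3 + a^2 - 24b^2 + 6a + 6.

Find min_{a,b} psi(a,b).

psi(a,b) separates as P(a) + Q(b) + 6, so its minimum is min P + min Q + 6.
P'(a) = 2a + 6 vanishes at a ∈ {-3}; Q'(b) = 24b(b - 1)(b + 2) vanishes at b ∈ {-2, 0, 1}.
Local minima of P (where P''>0): P(-3)=-9. Local minima of Q: Q(-2)=-64, Q(1)=-10.
So the global minimum of psi is P(-3) + Q(-2) + 6 = -9 − 64 + 6 = -67, attained at (-3, -2).

-67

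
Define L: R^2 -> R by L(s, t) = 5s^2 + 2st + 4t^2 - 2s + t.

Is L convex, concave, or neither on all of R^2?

L is quadratic, so its Hessian is the constant matrix H = [[10, 2], [2, 8]].
det(H) = 76, tr(H) = 18.
det(H) > 0 and tr(H) > 0, so H is positive definite everywhere: convex.

convex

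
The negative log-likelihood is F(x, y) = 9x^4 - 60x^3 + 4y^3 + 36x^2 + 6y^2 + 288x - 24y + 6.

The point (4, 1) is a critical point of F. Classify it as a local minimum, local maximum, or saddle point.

The mixed partial ∂²F/∂x∂y is 0, so the Hessian at any point is diag(F_xx, F_yy) = diag(36(3x^2 - 10x + 2), 12(2y + 1)).
At (4, 1): H = diag(360, 36).
Both eigenvalues are positive, so H is positive definite: a local minimum.

local minimum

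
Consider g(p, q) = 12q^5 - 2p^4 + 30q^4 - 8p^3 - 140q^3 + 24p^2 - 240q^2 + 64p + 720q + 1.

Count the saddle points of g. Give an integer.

g separates as a function of p plus a function of q, so ∇g=0 decouples.
∂g/∂p = -8(p - 2)(p + 1)(p + 4) = 0 at p ∈ {-4, -1, 2}; ∂g/∂q = 60(q - 2)(q - 1)(q + 2)(q + 3) = 0 at q ∈ {-3, -2, 1, 2}.
The Hessian is diagonal: diag(g_pp, g_qq). Second derivatives: g_pp(-4)=-144, g_pp(-1)=72, g_pp(2)=-144; g_qq(-3)=-1200, g_qq(-2)=720, g_qq(1)=-720, g_qq(2)=1200.
Saddle points occur where the two diagonal entries have opposite signs: (-4, -2), (-4, 2), (-1, -3), (-1, 1), (2, -2), (2, 2). Count: 6.

6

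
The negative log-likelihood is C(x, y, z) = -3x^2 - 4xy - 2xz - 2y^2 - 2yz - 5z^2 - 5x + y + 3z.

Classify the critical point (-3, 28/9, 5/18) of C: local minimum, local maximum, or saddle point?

The Hessian is constant: H = [[-6, -4, -2], [-4, -4, -2], [-2, -2, -10]].
Leading principal minors: Δ₁ = -6, Δ₂ = 8, Δ₃ = -72.
The minors alternate sign starting negative (−, +, −), so H is negative definite: a local maximum.

local maximum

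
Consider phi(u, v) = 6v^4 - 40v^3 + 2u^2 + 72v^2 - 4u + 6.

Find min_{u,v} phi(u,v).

4

phi(u,v) separates as P(u) + Q(v) + 6, so its minimum is min P + min Q + 6.
P'(u) = 4u - 4 vanishes at u ∈ {1}; Q'(v) = 24v(v - 3)(v - 2) vanishes at v ∈ {0, 2, 3}.
Local minima of P (where P''>0): P(1)=-2. Local minima of Q: Q(0)=0, Q(3)=54.
So the global minimum of phi is P(1) + Q(0) + 6 = -2 + 0 + 6 = 4, attained at (1, 0).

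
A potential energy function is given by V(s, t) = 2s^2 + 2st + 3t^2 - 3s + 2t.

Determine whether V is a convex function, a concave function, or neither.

convex

V is quadratic, so its Hessian is the constant matrix H = [[4, 2], [2, 6]].
det(H) = 20, tr(H) = 10.
det(H) > 0 and tr(H) > 0, so H is positive definite everywhere: convex.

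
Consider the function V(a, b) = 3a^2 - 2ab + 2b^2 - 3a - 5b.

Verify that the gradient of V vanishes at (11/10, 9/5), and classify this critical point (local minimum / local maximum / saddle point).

∇V = (6a - 2b - 3, -2a + 4b - 5); substituting (11/10, 9/5) gives ∇V = (0, 0), so (11/10, 9/5) is indeed a critical point.
The Hessian of V is constant: H = [[6, -2], [-2, 4]].
det(H) = 6·4 − (-2)² = 20.
det(H) > 0 and tr(H) = 10 > 0, so H is positive definite and the point is a local minimum.

local minimum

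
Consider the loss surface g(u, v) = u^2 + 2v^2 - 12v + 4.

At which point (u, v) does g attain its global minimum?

g(u,v) separates as P(u) + Q(v) + 4, so its minimum is min P + min Q + 4.
P'(u) = 2u vanishes at u ∈ {0}; Q'(v) = 4v - 12 vanishes at v ∈ {3}.
Local minima of P (where P''>0): P(0)=0. Local minima of Q: Q(3)=-18.
So the global minimum of g is P(0) + Q(3) + 4 = 0 − 18 + 4 = -14, attained at (0, 3).

(0, 3)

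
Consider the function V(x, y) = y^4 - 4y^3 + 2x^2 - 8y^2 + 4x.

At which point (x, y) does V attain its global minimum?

(-1, 4)

V(x,y) separates as P(x) + Q(y), so its minimum is min P + min Q.
P'(x) = 4x + 4 vanishes at x ∈ {-1}; Q'(y) = 4y(y - 4)(y + 1) vanishes at y ∈ {-1, 0, 4}.
Local minima of P (where P''>0): P(-1)=-2. Local minima of Q: Q(-1)=-3, Q(4)=-128.
So the global minimum of V is P(-1) + Q(4) = -2 − 128 = -130, attained at (-1, 4).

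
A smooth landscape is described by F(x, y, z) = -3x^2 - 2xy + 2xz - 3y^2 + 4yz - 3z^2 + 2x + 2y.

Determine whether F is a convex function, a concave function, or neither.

concave

F is quadratic, so its Hessian is the constant matrix H = [[-6, -2, 2], [-2, -6, 4], [2, 4, -6]].
Leading principal minors: -6, 32, -104.
Signs alternate −, +, − ⇒ H ≺ 0 ⇒ concave.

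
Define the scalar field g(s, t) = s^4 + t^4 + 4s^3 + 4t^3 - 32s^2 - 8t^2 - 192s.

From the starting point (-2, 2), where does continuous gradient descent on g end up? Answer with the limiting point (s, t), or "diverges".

(4, 1)

g is separable, so gradient descent decouples: s follows -∂g/∂s, t follows -∂g/∂t.
∂g/∂s = 4(s - 4)(s + 3)(s + 4); at s=-2 this is -48, so s increases.
∂g/∂t = 4t(t - 1)(t + 4); at t=2 this is 48, so t decreases.
s converges to its nearest critical value 4 (a local min of the s-part); t converges to 1. The iterate converges to (4, 1).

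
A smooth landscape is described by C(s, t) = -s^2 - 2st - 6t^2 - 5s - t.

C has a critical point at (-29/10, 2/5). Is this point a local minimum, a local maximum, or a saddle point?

The Hessian of C is constant: H = [[-2, -2], [-2, -12]].
det(H) = (-2)·(-12) − (-2)² = 20.
det(H) > 0 and tr(H) = -14 < 0, so H is negative definite and the point is a local maximum.

local maximum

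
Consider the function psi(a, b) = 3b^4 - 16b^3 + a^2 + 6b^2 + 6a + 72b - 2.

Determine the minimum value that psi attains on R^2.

psi(a,b) separates as P(a) + Q(b) − 2, so its minimum is min P + min Q − 2.
P'(a) = 2a + 6 vanishes at a ∈ {-3}; Q'(b) = 12(b - 3)(b - 2)(b + 1) vanishes at b ∈ {-1, 2, 3}.
Local minima of P (where P''>0): P(-3)=-9. Local minima of Q: Q(-1)=-47, Q(3)=81.
So the global minimum of psi is P(-3) + Q(-1) − 2 = -9 − 47 − 2 = -58, attained at (-3, -1).

-58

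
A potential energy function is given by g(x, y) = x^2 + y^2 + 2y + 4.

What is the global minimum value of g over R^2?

g(x,y) separates as P(x) + Q(y) + 4, so its minimum is min P + min Q + 4.
P'(x) = 2x vanishes at x ∈ {0}; Q'(y) = 2y + 2 vanishes at y ∈ {-1}.
Local minima of P (where P''>0): P(0)=0. Local minima of Q: Q(-1)=-1.
So the global minimum of g is P(0) + Q(-1) + 4 = 0 − 1 + 4 = 3, attained at (0, -1).

3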